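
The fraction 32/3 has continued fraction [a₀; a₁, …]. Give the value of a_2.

2

Apply division with remainder until the remainder is 0:
32 = 10·3 + 2, so a_0 = 10
3 = 1·2 + 1, so a_1 = 1
2 = 2·1 + 0, so a_2 = 2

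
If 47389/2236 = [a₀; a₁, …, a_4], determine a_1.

5

Apply division with remainder until the remainder is 0:
⌊47389/2236⌋ = 21, remainder 433
⌊2236/433⌋ = 5, remainder 71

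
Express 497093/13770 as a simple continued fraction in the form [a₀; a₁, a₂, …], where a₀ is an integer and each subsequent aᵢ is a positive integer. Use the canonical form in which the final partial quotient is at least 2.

497093 = 36·13770 + 1373, so a_0 = 36
13770 = 10·1373 + 40, so a_1 = 10
1373 = 34·40 + 13, so a_2 = 34
40 = 3·13 + 1, so a_3 = 3
13 = 13·1 + 0, so a_4 = 13

[36; 10, 34, 3, 13]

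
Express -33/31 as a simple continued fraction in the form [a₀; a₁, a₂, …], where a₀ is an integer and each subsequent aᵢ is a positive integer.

Apply division with remainder until the remainder is 0:
-33 ÷ 31 → quotient -2, remainder 29
31 ÷ 29 → quotient 1, remainder 2
29 ÷ 2 → quotient 14, remainder 1
2 ÷ 1 → quotient 2, remainder 0

[-2; 1, 14, 2]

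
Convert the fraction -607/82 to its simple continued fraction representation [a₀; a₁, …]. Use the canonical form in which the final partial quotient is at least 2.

[-8; 1, 1, 2, 16]

Repeatedly divide and take the remainder:
⌊-607/82⌋ = -8, remainder 49
⌊82/49⌋ = 1, remainder 33
⌊49/33⌋ = 1, remainder 16
⌊33/16⌋ = 2, remainder 1
⌊16/1⌋ = 16, remainder 0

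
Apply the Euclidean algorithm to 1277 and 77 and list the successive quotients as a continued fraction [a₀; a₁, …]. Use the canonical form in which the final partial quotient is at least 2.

1277 = 16·77 + 45, so a_0 = 16
77 = 1·45 + 32, so a_1 = 1
45 = 1·32 + 13, so a_2 = 1
32 = 2·13 + 6, so a_3 = 2
13 = 2·6 + 1, so a_4 = 2
6 = 6·1 + 0, so a_5 = 6

[16; 1, 1, 2, 2, 6]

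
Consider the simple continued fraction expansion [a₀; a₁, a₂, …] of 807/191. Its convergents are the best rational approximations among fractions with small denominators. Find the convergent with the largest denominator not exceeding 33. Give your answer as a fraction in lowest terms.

131/31

a_0 = 4: 4/1  (≤ bound)
a_1 = 4: 17/4  (≤ bound)
a_2 = 2: 38/9  (≤ bound)
a_3 = 3: 131/31  (≤ bound)
a_4 = 1: 169/40  (> 33, stop)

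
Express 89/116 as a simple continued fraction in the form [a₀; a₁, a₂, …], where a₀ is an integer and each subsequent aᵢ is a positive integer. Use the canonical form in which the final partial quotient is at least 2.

Apply division with remainder until the remainder is 0:
89 ÷ 116 → quotient 0, remainder 89
116 ÷ 89 → quotient 1, remainder 27
89 ÷ 27 → quotient 3, remainder 8
27 ÷ 8 → quotient 3, remainder 3
8 ÷ 3 → quotient 2, remainder 2
3 ÷ 2 → quotient 1, remainder 1
2 ÷ 1 → quotient 2, remainder 0

[0; 1, 3, 3, 2, 1, 2]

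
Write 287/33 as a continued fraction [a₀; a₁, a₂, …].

[8; 1, 2, 3, 3]

Run the Euclidean algorithm, recording each quotient:
287 = 8·33 + 23, so a_0 = 8
33 = 1·23 + 10, so a_1 = 1
23 = 2·10 + 3, so a_2 = 2
10 = 3·3 + 1, so a_3 = 3
3 = 3·1 + 0, so a_4 = 3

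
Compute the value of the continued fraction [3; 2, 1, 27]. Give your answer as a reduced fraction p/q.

Work from the innermost term outward:
Start with 27.
1 + 1/(27/1) = 1 + 1/27 = 28/27
2 + 1/(28/27) = 2 + 27/28 = 83/28
3 + 1/(83/28) = 3 + 28/83 = 277/83

277/83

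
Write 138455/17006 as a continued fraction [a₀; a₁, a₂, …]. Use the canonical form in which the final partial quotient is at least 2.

138455 = 8·17006 + 2407, so a_0 = 8
17006 = 7·2407 + 157, so a_1 = 7
2407 = 15·157 + 52, so a_2 = 15
157 = 3·52 + 1, so a_3 = 3
52 = 52·1 + 0, so a_4 = 52

[8; 7, 15, 3, 52]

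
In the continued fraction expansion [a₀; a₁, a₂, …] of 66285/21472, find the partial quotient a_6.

⌊66285/21472⌋ = 3, remainder 1869
⌊21472/1869⌋ = 11, remainder 913
⌊1869/913⌋ = 2, remainder 43
⌊913/43⌋ = 21, remainder 10
⌊43/10⌋ = 4, remainder 3
⌊10/3⌋ = 3, remainder 1
⌊3/1⌋ = 3, remainder 0

3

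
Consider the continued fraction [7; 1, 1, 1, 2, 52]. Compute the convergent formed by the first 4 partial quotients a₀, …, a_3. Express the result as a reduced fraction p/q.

Start with 1.
1 + 1/(1/1) = 1 + 1/1 = 2/1
1 + 1/(2/1) = 1 + 1/2 = 3/2
7 + 1/(3/2) = 7 + 2/3 = 23/3

23/3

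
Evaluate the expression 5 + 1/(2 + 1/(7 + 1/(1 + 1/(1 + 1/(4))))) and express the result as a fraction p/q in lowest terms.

793/145

Compute successive convergents:
a_0 = 5: 5/1
a_1 = 2: 11/2
a_2 = 7: 82/15
a_3 = 1: 93/17
a_4 = 1: 175/32
a_5 = 4: 793/145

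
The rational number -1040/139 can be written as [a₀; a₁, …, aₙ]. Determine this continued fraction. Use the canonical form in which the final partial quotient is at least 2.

[-8; 1, 1, 13, 2, 2]

-1040 = -8·139 + 72, so a_0 = -8
139 = 1·72 + 67, so a_1 = 1
72 = 1·67 + 5, so a_2 = 1
67 = 13·5 + 2, so a_3 = 13
5 = 2·2 + 1, so a_4 = 2
2 = 2·1 + 0, so a_5 = 2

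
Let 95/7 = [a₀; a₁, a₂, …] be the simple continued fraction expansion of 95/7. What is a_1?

1

95 ÷ 7 → quotient 13, remainder 4
7 ÷ 4 → quotient 1, remainder 3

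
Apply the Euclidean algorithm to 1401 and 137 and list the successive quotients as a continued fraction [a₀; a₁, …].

1401 ÷ 137 → quotient 10, remainder 31
137 ÷ 31 → quotient 4, remainder 13
31 ÷ 13 → quotient 2, remainder 5
13 ÷ 5 → quotient 2, remainder 3
5 ÷ 3 → quotient 1, remainder 2
3 ÷ 2 → quotient 1, remainder 1
2 ÷ 1 → quotient 2, remainder 0

[10; 4, 2, 2, 1, 1, 2]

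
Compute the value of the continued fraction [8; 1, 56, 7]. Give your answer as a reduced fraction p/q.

Start with 7.
56 + 1/(7/1) = 56 + 1/7 = 393/7
1 + 1/(393/7) = 1 + 7/393 = 400/393
8 + 1/(400/393) = 8 + 393/400 = 3593/400

3593/400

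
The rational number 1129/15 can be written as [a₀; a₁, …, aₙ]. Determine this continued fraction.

[75; 3, 1, 3]

Run the Euclidean algorithm, recording each quotient:
1129 = 75·15 + 4, so a_0 = 75
15 = 3·4 + 3, so a_1 = 3
4 = 1·3 + 1, so a_2 = 1
3 = 3·1 + 0, so a_3 = 3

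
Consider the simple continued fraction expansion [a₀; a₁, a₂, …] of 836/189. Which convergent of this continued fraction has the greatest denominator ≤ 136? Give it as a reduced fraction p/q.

List convergents until the denominator exceeds the bound:
a_0 = 4: 4/1  (≤ bound)
a_1 = 2: 9/2  (≤ bound)
a_2 = 2: 22/5  (≤ bound)
a_3 = 1: 31/7  (≤ bound)
a_4 = 3: 115/26  (≤ bound)
a_5 = 7: 836/189  (> 136, stop)

115/26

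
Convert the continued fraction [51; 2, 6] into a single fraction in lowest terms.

Start with 6.
2 + 1/(6/1) = 2 + 1/6 = 13/6
51 + 1/(13/6) = 51 + 6/13 = 669/13

669/13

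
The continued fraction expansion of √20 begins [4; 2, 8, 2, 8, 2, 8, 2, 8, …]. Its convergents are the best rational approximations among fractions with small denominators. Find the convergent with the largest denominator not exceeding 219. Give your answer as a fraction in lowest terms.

List convergents until the denominator exceeds the bound:
a_0 = 4: 4/1  (≤ bound)
a_1 = 2: 9/2  (≤ bound)
a_2 = 8: 76/17  (≤ bound)
a_3 = 2: 161/36  (≤ bound)
a_4 = 8: 1364/305  (> 219, stop)

161/36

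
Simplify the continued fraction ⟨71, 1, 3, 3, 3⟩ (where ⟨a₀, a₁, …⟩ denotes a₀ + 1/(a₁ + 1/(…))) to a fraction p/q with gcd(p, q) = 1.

Start with 3.
3 + 1/(3/1) = 3 + 1/3 = 10/3
3 + 1/(10/3) = 3 + 3/10 = 33/10
1 + 1/(33/10) = 1 + 10/33 = 43/33
71 + 1/(43/33) = 71 + 33/43 = 3086/43

3086/43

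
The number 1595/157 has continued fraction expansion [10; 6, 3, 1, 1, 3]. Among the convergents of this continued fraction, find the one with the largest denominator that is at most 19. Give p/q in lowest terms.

List convergents until the denominator exceeds the bound:
a_0 = 10: 10/1  (≤ bound)
a_1 = 6: 61/6  (≤ bound)
a_2 = 3: 193/19  (≤ bound)
a_3 = 1: 254/25  (> 19, stop)

193/19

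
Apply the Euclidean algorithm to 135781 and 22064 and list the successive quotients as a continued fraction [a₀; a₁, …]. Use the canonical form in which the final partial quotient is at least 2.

[6; 6, 2, 50, 1, 32]

⌊135781/22064⌋ = 6, remainder 3397
⌊22064/3397⌋ = 6, remainder 1682
⌊3397/1682⌋ = 2, remainder 33
⌊1682/33⌋ = 50, remainder 32
⌊33/32⌋ = 1, remainder 1
⌊32/1⌋ = 32, remainder 0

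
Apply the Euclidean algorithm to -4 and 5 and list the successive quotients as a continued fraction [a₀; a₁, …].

Repeatedly divide and take the remainder:
-4 ÷ 5 → quotient -1, remainder 1
5 ÷ 1 → quotient 5, remainder 0

[-1; 5]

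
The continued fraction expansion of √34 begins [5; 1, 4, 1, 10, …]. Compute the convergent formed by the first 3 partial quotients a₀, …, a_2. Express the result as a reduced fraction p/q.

29/5

Work from the innermost term outward:
Start with 4.
1 + 1/(4/1) = 1 + 1/4 = 5/4
5 + 1/(5/4) = 5 + 4/5 = 29/5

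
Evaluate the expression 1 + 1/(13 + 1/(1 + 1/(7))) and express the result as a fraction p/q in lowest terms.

a_0 = 1: 1/1
a_1 = 13: 14/13
a_2 = 1: 15/14
a_3 = 7: 119/111

119/111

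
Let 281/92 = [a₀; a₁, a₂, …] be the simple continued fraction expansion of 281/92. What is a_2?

281 = 3·92 + 5, so a_0 = 3
92 = 18·5 + 2, so a_1 = 18
5 = 2·2 + 1, so a_2 = 2

2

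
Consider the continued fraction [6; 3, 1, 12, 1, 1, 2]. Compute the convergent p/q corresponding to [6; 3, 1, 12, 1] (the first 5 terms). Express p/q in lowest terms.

Build up convergents one term at a time:
a_0 = 6: 6/1
a_1 = 3: 19/3
a_2 = 1: 25/4
a_3 = 12: 319/51
a_4 = 1: 344/55

344/55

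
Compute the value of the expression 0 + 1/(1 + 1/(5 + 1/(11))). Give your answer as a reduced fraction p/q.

Work from the innermost term outward:
Start with 11.
5 + 1/(11/1) = 5 + 1/11 = 56/11
1 + 1/(56/11) = 1 + 11/56 = 67/56
0 + 1/(67/56) = 0 + 56/67 = 56/67

56/67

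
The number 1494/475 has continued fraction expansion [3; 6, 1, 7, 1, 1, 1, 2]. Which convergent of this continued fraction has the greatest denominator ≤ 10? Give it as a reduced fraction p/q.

a_0 = 3: 3/1  (≤ bound)
a_1 = 6: 19/6  (≤ bound)
a_2 = 1: 22/7  (≤ bound)
a_3 = 7: 173/55  (> 10, stop)

22/7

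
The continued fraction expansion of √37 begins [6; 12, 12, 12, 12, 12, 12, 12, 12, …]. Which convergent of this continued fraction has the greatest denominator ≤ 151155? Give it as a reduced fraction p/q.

128766/21169

a_0 = 6: 6/1  (≤ bound)
a_1 = 12: 73/12  (≤ bound)
a_2 = 12: 882/145  (≤ bound)
a_3 = 12: 10657/1752  (≤ bound)
a_4 = 12: 128766/21169  (≤ bound)
a_5 = 12: 1555849/255780  (> 151155, stop)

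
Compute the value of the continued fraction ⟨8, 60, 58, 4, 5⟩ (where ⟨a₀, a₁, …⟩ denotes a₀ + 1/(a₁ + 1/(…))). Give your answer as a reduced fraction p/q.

588431/73401

Collapse the nested fraction from the inside out:
Start with 5.
4 + 1/(5/1) = 4 + 1/5 = 21/5
58 + 1/(21/5) = 58 + 5/21 = 1223/21
60 + 1/(1223/21) = 60 + 21/1223 = 73401/1223
8 + 1/(73401/1223) = 8 + 1223/73401 = 588431/73401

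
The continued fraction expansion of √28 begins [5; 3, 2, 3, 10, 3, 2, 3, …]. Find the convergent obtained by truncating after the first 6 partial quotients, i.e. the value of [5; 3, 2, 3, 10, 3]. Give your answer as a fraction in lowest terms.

Build up convergents one term at a time:
a_0 = 5: 5/1
a_1 = 3: 16/3
a_2 = 2: 37/7
a_3 = 3: 127/24
a_4 = 10: 1307/247
a_5 = 3: 4048/765

4048/765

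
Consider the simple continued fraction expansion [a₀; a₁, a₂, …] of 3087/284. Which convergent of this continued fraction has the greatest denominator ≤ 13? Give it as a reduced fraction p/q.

87/8

List convergents until the denominator exceeds the bound:
a_0 = 10: 10/1  (≤ bound)
a_1 = 1: 11/1  (≤ bound)
a_2 = 6: 76/7  (≤ bound)
a_3 = 1: 87/8  (≤ bound)
a_4 = 2: 250/23  (> 13, stop)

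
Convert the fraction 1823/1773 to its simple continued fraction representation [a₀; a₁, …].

[1; 35, 2, 5, 1, 3]

Repeatedly divide and take the remainder:
1823 ÷ 1773 → quotient 1, remainder 50
1773 ÷ 50 → quotient 35, remainder 23
50 ÷ 23 → quotient 2, remainder 4
23 ÷ 4 → quotient 5, remainder 3
4 ÷ 3 → quotient 1, remainder 1
3 ÷ 1 → quotient 3, remainder 0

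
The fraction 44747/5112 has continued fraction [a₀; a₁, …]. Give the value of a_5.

Repeatedly divide and take the remainder:
⌊44747/5112⌋ = 8, remainder 3851
⌊5112/3851⌋ = 1, remainder 1261
⌊3851/1261⌋ = 3, remainder 68
⌊1261/68⌋ = 18, remainder 37
⌊68/37⌋ = 1, remainder 31
⌊37/31⌋ = 1, remainder 6

1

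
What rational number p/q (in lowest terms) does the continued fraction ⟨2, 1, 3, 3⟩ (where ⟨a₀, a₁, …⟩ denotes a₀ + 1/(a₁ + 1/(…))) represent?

Compute successive convergents:
a_0 = 2: 2/1
a_1 = 1: 3/1
a_2 = 3: 11/4
a_3 = 3: 36/13

36/13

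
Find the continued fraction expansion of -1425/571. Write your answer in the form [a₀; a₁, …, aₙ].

[-3; 1, 1, 56, 1, 1, 2]

-1425 ÷ 571 → quotient -3, remainder 288
571 ÷ 288 → quotient 1, remainder 283
288 ÷ 283 → quotient 1, remainder 5
283 ÷ 5 → quotient 56, remainder 3
5 ÷ 3 → quotient 1, remainder 2
3 ÷ 2 → quotient 1, remainder 1
2 ÷ 1 → quotient 2, remainder 0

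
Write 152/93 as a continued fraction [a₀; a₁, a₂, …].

152 ÷ 93 → quotient 1, remainder 59
93 ÷ 59 → quotient 1, remainder 34
59 ÷ 34 → quotient 1, remainder 25
34 ÷ 25 → quotient 1, remainder 9
25 ÷ 9 → quotient 2, remainder 7
9 ÷ 7 → quotient 1, remainder 2
7 ÷ 2 → quotient 3, remainder 1
2 ÷ 1 → quotient 2, remainder 0

[1; 1, 1, 1, 2, 1, 3, 2]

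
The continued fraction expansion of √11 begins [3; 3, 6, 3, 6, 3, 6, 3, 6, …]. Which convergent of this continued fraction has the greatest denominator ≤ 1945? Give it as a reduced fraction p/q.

List convergents until the denominator exceeds the bound:
a_0 = 3: 3/1  (≤ bound)
a_1 = 3: 10/3  (≤ bound)
a_2 = 6: 63/19  (≤ bound)
a_3 = 3: 199/60  (≤ bound)
a_4 = 6: 1257/379  (≤ bound)
a_5 = 3: 3970/1197  (≤ bound)
a_6 = 6: 25077/7561  (> 1945, stop)

3970/1197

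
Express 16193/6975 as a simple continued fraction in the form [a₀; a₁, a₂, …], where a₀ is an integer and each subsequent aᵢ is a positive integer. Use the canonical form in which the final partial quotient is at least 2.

[2; 3, 9, 8, 2, 14]

Repeatedly divide and take the remainder:
16193 ÷ 6975 → quotient 2, remainder 2243
6975 ÷ 2243 → quotient 3, remainder 246
2243 ÷ 246 → quotient 9, remainder 29
246 ÷ 29 → quotient 8, remainder 14
29 ÷ 14 → quotient 2, remainder 1
14 ÷ 1 → quotient 14, remainder 0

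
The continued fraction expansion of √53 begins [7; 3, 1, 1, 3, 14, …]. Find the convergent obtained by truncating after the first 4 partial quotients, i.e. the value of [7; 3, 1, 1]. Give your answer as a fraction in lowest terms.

a_0 = 7: 7/1
a_1 = 3: 22/3
a_2 = 1: 29/4
a_3 = 1: 51/7

51/7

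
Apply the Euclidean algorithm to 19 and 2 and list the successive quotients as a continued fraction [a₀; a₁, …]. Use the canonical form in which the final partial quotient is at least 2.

Repeatedly divide and take the remainder:
19 = 9·2 + 1, so a_0 = 9
2 = 2·1 + 0, so a_1 = 2

[9; 2]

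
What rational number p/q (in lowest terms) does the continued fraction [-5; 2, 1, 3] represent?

a_0 = -5: -5/1
a_1 = 2: -9/2
a_2 = 1: -14/3
a_3 = 3: -51/11

-51/11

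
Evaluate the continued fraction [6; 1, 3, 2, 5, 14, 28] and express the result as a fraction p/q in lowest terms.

132184/19509

a_0 = 6: 6/1
a_1 = 1: 7/1
a_2 = 3: 27/4
a_3 = 2: 61/9
a_4 = 5: 332/49
a_5 = 14: 4709/695
a_6 = 28: 132184/19509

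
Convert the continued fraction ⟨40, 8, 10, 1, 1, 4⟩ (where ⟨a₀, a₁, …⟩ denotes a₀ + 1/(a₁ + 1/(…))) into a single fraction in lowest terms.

30855/769

a_0 = 40: 40/1
a_1 = 8: 321/8
a_2 = 10: 3250/81
a_3 = 1: 3571/89
a_4 = 1: 6821/170
a_5 = 4: 30855/769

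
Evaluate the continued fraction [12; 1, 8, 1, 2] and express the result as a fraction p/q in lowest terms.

Use the convergent recurrence hₖ = aₖ·hₖ₋₁ + hₖ₋₂ (and likewise for the denominators kₖ):
a_0 = 12: 12/1
a_1 = 1: 13/1
a_2 = 8: 116/9
a_3 = 1: 129/10
a_4 = 2: 374/29

374/29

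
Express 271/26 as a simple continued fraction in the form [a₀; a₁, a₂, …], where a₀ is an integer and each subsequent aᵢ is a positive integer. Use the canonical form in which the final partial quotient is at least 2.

[10; 2, 2, 1, 3]

271 = 10·26 + 11, so a_0 = 10
26 = 2·11 + 4, so a_1 = 2
11 = 2·4 + 3, so a_2 = 2
4 = 1·3 + 1, so a_3 = 1
3 = 3·1 + 0, so a_4 = 3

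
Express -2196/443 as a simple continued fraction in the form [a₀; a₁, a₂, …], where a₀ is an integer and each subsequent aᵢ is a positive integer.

[-5; 23, 3, 6]

Run the Euclidean algorithm, recording each quotient:
⌊-2196/443⌋ = -5, remainder 19
⌊443/19⌋ = 23, remainder 6
⌊19/6⌋ = 3, remainder 1
⌊6/1⌋ = 6, remainder 0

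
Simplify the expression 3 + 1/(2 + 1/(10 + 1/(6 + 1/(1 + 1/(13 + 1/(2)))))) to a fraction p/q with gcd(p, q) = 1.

Start with 2.
13 + 1/(2/1) = 13 + 1/2 = 27/2
1 + 1/(27/2) = 1 + 2/27 = 29/27
6 + 1/(29/27) = 6 + 27/29 = 201/29
10 + 1/(201/29) = 10 + 29/201 = 2039/201
2 + 1/(2039/201) = 2 + 201/2039 = 4279/2039
3 + 1/(4279/2039) = 3 + 2039/4279 = 14876/4279

14876/4279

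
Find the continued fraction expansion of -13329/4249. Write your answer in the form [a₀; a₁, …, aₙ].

[-4; 1, 6, 3, 3, 14, 4]

-13329 ÷ 4249 → quotient -4, remainder 3667
4249 ÷ 3667 → quotient 1, remainder 582
3667 ÷ 582 → quotient 6, remainder 175
582 ÷ 175 → quotient 3, remainder 57
175 ÷ 57 → quotient 3, remainder 4
57 ÷ 4 → quotient 14, remainder 1
4 ÷ 1 → quotient 4, remainder 0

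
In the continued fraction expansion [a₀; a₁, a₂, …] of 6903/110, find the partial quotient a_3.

Repeatedly divide and take the remainder:
6903 = 62·110 + 83, so a_0 = 62
110 = 1·83 + 27, so a_1 = 1
83 = 3·27 + 2, so a_2 = 3
27 = 13·2 + 1, so a_3 = 13

13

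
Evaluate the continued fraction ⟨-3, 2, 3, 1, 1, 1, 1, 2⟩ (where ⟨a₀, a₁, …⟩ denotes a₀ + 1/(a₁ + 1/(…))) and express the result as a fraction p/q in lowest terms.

-274/107

a_0 = -3: -3/1
a_1 = 2: -5/2
a_2 = 3: -18/7
a_3 = 1: -23/9
a_4 = 1: -41/16
a_5 = 1: -64/25
a_6 = 1: -105/41
a_7 = 2: -274/107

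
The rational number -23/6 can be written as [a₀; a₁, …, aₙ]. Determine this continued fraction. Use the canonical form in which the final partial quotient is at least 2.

Repeatedly divide and take the remainder:
-23 ÷ 6 → quotient -4, remainder 1
6 ÷ 1 → quotient 6, remainder 0

[-4; 6]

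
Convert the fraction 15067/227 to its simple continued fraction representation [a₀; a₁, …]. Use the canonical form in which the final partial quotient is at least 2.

Repeatedly divide and take the remainder:
15067 ÷ 227 → quotient 66, remainder 85
227 ÷ 85 → quotient 2, remainder 57
85 ÷ 57 → quotient 1, remainder 28
57 ÷ 28 → quotient 2, remainder 1
28 ÷ 1 → quotient 28, remainder 0

[66; 2, 1, 2, 28]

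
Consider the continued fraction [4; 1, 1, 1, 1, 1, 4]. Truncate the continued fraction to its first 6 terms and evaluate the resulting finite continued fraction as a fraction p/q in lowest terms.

37/8

Collapse the nested fraction from the inside out:
Start with 1.
1 + 1/(1/1) = 1 + 1/1 = 2/1
1 + 1/(2/1) = 1 + 1/2 = 3/2
1 + 1/(3/2) = 1 + 2/3 = 5/3
1 + 1/(5/3) = 1 + 3/5 = 8/5
4 + 1/(8/5) = 4 + 5/8 = 37/8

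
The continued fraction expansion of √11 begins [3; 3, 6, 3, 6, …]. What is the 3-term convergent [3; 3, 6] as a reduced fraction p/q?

63/19

Use the convergent recurrence hₖ = aₖ·hₖ₋₁ + hₖ₋₂ (and likewise for the denominators kₖ):
a_0 = 3: 3/1
a_1 = 3: 10/3
a_2 = 6: 63/19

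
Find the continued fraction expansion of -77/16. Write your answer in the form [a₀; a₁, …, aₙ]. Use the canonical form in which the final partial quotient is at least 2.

-77 ÷ 16 → quotient -5, remainder 3
16 ÷ 3 → quotient 5, remainder 1
3 ÷ 1 → quotient 3, remainder 0

[-5; 5, 3]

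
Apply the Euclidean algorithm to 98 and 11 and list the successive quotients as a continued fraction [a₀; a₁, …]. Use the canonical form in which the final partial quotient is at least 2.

[8; 1, 10]

⌊98/11⌋ = 8, remainder 10
⌊11/10⌋ = 1, remainder 1
⌊10/1⌋ = 10, remainder 0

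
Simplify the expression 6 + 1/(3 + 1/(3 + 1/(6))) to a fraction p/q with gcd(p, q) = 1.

397/63

Use the convergent recurrence hₖ = aₖ·hₖ₋₁ + hₖ₋₂ (and likewise for the denominators kₖ):
a_0 = 6: 6/1
a_1 = 3: 19/3
a_2 = 3: 63/10
a_3 = 6: 397/63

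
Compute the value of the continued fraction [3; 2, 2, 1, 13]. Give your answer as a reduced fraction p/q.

329/96

Collapse the nested fraction from the inside out:
Start with 13.
1 + 1/(13/1) = 1 + 1/13 = 14/13
2 + 1/(14/13) = 2 + 13/14 = 41/14
2 + 1/(41/14) = 2 + 14/41 = 96/41
3 + 1/(96/41) = 3 + 41/96 = 329/96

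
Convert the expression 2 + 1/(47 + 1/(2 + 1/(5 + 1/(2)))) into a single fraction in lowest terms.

Work from the innermost term outward:
Start with 2.
5 + 1/(2/1) = 5 + 1/2 = 11/2
2 + 1/(11/2) = 2 + 2/11 = 24/11
47 + 1/(24/11) = 47 + 11/24 = 1139/24
2 + 1/(1139/24) = 2 + 24/1139 = 2302/1139

2302/1139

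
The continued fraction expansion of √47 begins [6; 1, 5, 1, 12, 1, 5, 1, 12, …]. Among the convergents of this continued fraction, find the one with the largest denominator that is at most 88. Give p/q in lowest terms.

48/7

a_0 = 6: 6/1  (≤ bound)
a_1 = 1: 7/1  (≤ bound)
a_2 = 5: 41/6  (≤ bound)
a_3 = 1: 48/7  (≤ bound)
a_4 = 12: 617/90  (> 88, stop)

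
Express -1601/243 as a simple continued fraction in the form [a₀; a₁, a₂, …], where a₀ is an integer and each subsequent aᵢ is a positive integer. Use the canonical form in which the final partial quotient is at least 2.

[-7; 2, 2, 3, 14]

-1601 ÷ 243 → quotient -7, remainder 100
243 ÷ 100 → quotient 2, remainder 43
100 ÷ 43 → quotient 2, remainder 14
43 ÷ 14 → quotient 3, remainder 1
14 ÷ 1 → quotient 14, remainder 0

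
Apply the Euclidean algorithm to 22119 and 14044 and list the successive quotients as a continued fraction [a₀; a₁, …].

⌊22119/14044⌋ = 1, remainder 8075
⌊14044/8075⌋ = 1, remainder 5969
⌊8075/5969⌋ = 1, remainder 2106
⌊5969/2106⌋ = 2, remainder 1757
⌊2106/1757⌋ = 1, remainder 349
⌊1757/349⌋ = 5, remainder 12
⌊349/12⌋ = 29, remainder 1
⌊12/1⌋ = 12, remainder 0

[1; 1, 1, 2, 1, 5, 29, 12]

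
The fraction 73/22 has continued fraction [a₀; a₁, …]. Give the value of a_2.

7

Apply division with remainder until the remainder is 0:
73 ÷ 22 → quotient 3, remainder 7
22 ÷ 7 → quotient 3, remainder 1
7 ÷ 1 → quotient 7, remainder 0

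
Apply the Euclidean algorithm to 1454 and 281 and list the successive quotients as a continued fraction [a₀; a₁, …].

⌊1454/281⌋ = 5, remainder 49
⌊281/49⌋ = 5, remainder 36
⌊49/36⌋ = 1, remainder 13
⌊36/13⌋ = 2, remainder 10
⌊13/10⌋ = 1, remainder 3
⌊10/3⌋ = 3, remainder 1
⌊3/1⌋ = 3, remainder 0

[5; 5, 1, 2, 1, 3, 3]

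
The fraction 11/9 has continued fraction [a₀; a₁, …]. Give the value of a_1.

⌊11/9⌋ = 1, remainder 2
⌊9/2⌋ = 4, remainder 1

4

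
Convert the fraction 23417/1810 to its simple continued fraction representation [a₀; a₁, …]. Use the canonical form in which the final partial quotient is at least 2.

[12; 1, 15, 56, 2]

⌊23417/1810⌋ = 12, remainder 1697
⌊1810/1697⌋ = 1, remainder 113
⌊1697/113⌋ = 15, remainder 2
⌊113/2⌋ = 56, remainder 1
⌊2/1⌋ = 2, remainder 0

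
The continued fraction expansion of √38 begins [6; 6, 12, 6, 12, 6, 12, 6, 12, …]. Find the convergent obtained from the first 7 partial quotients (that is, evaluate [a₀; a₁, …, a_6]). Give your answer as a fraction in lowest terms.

2463306/399601

Collapse the nested fraction from the inside out:
Start with 12.
6 + 1/(12/1) = 6 + 1/12 = 73/12
12 + 1/(73/12) = 12 + 12/73 = 888/73
6 + 1/(888/73) = 6 + 73/888 = 5401/888
12 + 1/(5401/888) = 12 + 888/5401 = 65700/5401
6 + 1/(65700/5401) = 6 + 5401/65700 = 399601/65700
6 + 1/(399601/65700) = 6 + 65700/399601 = 2463306/399601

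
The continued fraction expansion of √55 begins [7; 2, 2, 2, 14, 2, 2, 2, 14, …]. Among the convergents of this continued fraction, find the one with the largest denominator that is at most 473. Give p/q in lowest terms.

2655/358

a_0 = 7: 7/1  (≤ bound)
a_1 = 2: 15/2  (≤ bound)
a_2 = 2: 37/5  (≤ bound)
a_3 = 2: 89/12  (≤ bound)
a_4 = 14: 1283/173  (≤ bound)
a_5 = 2: 2655/358  (≤ bound)
a_6 = 2: 6593/889  (> 473, stop)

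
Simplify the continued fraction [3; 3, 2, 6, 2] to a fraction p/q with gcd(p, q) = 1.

319/97

Starting at the tail and folding back:
Start with 2.
6 + 1/(2/1) = 6 + 1/2 = 13/2
2 + 1/(13/2) = 2 + 2/13 = 28/13
3 + 1/(28/13) = 3 + 13/28 = 97/28
3 + 1/(97/28) = 3 + 28/97 = 319/97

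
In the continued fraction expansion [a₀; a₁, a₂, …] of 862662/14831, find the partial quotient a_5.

1

Run the Euclidean algorithm, recording each quotient:
862662 ÷ 14831 → quotient 58, remainder 2464
14831 ÷ 2464 → quotient 6, remainder 47
2464 ÷ 47 → quotient 52, remainder 20
47 ÷ 20 → quotient 2, remainder 7
20 ÷ 7 → quotient 2, remainder 6
7 ÷ 6 → quotient 1, remainder 1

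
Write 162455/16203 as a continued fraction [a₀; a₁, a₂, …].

⌊162455/16203⌋ = 10, remainder 425
⌊16203/425⌋ = 38, remainder 53
⌊425/53⌋ = 8, remainder 1
⌊53/1⌋ = 53, remainder 0

[10; 38, 8, 53]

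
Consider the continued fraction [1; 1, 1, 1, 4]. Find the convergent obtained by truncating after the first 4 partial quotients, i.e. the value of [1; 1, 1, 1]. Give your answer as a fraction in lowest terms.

5/3

Start with 1.
1 + 1/(1/1) = 1 + 1/1 = 2/1
1 + 1/(2/1) = 1 + 1/2 = 3/2
1 + 1/(3/2) = 1 + 2/3 = 5/3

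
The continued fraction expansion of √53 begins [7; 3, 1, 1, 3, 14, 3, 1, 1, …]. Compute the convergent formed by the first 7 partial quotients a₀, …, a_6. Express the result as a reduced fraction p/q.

a_0 = 7: 7/1
a_1 = 3: 22/3
a_2 = 1: 29/4
a_3 = 1: 51/7
a_4 = 3: 182/25
a_5 = 14: 2599/357
a_6 = 3: 7979/1096

7979/1096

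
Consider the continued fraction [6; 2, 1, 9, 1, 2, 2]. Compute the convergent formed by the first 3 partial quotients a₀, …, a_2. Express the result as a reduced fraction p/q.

a_0 = 6: 6/1
a_1 = 2: 13/2
a_2 = 1: 19/3

19/3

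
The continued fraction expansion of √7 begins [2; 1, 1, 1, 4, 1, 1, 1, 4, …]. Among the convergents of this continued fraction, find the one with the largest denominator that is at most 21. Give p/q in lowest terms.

a_0 = 2: 2/1  (≤ bound)
a_1 = 1: 3/1  (≤ bound)
a_2 = 1: 5/2  (≤ bound)
a_3 = 1: 8/3  (≤ bound)
a_4 = 4: 37/14  (≤ bound)
a_5 = 1: 45/17  (≤ bound)
a_6 = 1: 82/31  (> 21, stop)

45/17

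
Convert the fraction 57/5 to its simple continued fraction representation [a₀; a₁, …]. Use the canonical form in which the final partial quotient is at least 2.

[11; 2, 2]

Run the Euclidean algorithm, recording each quotient:
⌊57/5⌋ = 11, remainder 2
⌊5/2⌋ = 2, remainder 1
⌊2/1⌋ = 2, remainder 0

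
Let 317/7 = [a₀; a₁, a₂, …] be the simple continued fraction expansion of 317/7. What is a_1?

Run the Euclidean algorithm, recording each quotient:
317 ÷ 7 → quotient 45, remainder 2
7 ÷ 2 → quotient 3, remainder 1

3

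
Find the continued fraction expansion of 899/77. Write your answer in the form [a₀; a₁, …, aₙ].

[11; 1, 2, 12, 2]

Run the Euclidean algorithm, recording each quotient:
⌊899/77⌋ = 11, remainder 52
⌊77/52⌋ = 1, remainder 25
⌊52/25⌋ = 2, remainder 2
⌊25/2⌋ = 12, remainder 1
⌊2/1⌋ = 2, remainder 0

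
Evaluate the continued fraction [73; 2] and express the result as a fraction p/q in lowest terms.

a_0 = 73: 73/1
a_1 = 2: 147/2

147/2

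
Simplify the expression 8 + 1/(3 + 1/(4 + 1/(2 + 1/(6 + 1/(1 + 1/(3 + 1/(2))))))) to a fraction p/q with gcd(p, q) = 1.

Collapse the nested fraction from the inside out:
Start with 2.
3 + 1/(2/1) = 3 + 1/2 = 7/2
1 + 1/(7/2) = 1 + 2/7 = 9/7
6 + 1/(9/7) = 6 + 7/9 = 61/9
2 + 1/(61/9) = 2 + 9/61 = 131/61
4 + 1/(131/61) = 4 + 61/131 = 585/131
3 + 1/(585/131) = 3 + 131/585 = 1886/585
8 + 1/(1886/585) = 8 + 585/1886 = 15673/1886

15673/1886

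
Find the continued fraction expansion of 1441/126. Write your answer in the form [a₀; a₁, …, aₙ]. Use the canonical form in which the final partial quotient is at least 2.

Apply division with remainder until the remainder is 0:
⌊1441/126⌋ = 11, remainder 55
⌊126/55⌋ = 2, remainder 16
⌊55/16⌋ = 3, remainder 7
⌊16/7⌋ = 2, remainder 2
⌊7/2⌋ = 3, remainder 1
⌊2/1⌋ = 2, remainder 0

[11; 2, 3, 2, 3, 2]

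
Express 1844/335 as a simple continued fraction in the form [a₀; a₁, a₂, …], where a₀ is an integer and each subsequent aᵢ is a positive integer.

[5; 1, 1, 55, 3]

Repeatedly divide and take the remainder:
⌊1844/335⌋ = 5, remainder 169
⌊335/169⌋ = 1, remainder 166
⌊169/166⌋ = 1, remainder 3
⌊166/3⌋ = 55, remainder 1
⌊3/1⌋ = 3, remainder 0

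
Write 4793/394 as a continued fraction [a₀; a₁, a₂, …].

[12; 6, 16, 4]

4793 ÷ 394 → quotient 12, remainder 65
394 ÷ 65 → quotient 6, remainder 4
65 ÷ 4 → quotient 16, remainder 1
4 ÷ 1 → quotient 4, remainder 0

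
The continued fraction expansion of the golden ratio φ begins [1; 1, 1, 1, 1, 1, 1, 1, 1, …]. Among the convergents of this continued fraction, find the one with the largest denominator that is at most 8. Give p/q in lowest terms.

13/8

List convergents until the denominator exceeds the bound:
a_0 = 1: 1/1  (≤ bound)
a_1 = 1: 2/1  (≤ bound)
a_2 = 1: 3/2  (≤ bound)
a_3 = 1: 5/3  (≤ bound)
a_4 = 1: 8/5  (≤ bound)
a_5 = 1: 13/8  (≤ bound)
a_6 = 1: 21/13  (> 8, stop)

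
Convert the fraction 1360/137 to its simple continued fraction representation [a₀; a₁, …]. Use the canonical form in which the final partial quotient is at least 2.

[9; 1, 12, 1, 2, 3]

1360 ÷ 137 → quotient 9, remainder 127
137 ÷ 127 → quotient 1, remainder 10
127 ÷ 10 → quotient 12, remainder 7
10 ÷ 7 → quotient 1, remainder 3
7 ÷ 3 → quotient 2, remainder 1
3 ÷ 1 → quotient 3, remainder 0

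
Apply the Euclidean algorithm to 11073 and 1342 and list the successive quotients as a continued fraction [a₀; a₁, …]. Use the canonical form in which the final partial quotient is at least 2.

11073 ÷ 1342 → quotient 8, remainder 337
1342 ÷ 337 → quotient 3, remainder 331
337 ÷ 331 → quotient 1, remainder 6
331 ÷ 6 → quotient 55, remainder 1
6 ÷ 1 → quotient 6, remainder 0

[8; 3, 1, 55, 6]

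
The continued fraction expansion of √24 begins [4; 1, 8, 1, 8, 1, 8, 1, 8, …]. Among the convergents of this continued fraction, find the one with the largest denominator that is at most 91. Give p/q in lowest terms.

a_0 = 4: 4/1  (≤ bound)
a_1 = 1: 5/1  (≤ bound)
a_2 = 8: 44/9  (≤ bound)
a_3 = 1: 49/10  (≤ bound)
a_4 = 8: 436/89  (≤ bound)
a_5 = 1: 485/99  (> 91, stop)

436/89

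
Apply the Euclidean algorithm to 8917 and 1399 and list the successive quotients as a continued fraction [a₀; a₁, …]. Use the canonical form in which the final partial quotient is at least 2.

[6; 2, 1, 2, 13, 13]

Apply division with remainder until the remainder is 0:
8917 ÷ 1399 → quotient 6, remainder 523
1399 ÷ 523 → quotient 2, remainder 353
523 ÷ 353 → quotient 1, remainder 170
353 ÷ 170 → quotient 2, remainder 13
170 ÷ 13 → quotient 13, remainder 1
13 ÷ 1 → quotient 13, remainder 0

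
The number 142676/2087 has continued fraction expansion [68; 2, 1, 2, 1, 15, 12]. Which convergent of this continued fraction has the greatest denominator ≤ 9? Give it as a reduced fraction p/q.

547/8

a_0 = 68: 68/1  (≤ bound)
a_1 = 2: 137/2  (≤ bound)
a_2 = 1: 205/3  (≤ bound)
a_3 = 2: 547/8  (≤ bound)
a_4 = 1: 752/11  (> 9, stop)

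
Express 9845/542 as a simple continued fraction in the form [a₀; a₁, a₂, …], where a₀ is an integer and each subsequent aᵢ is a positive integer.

[18; 6, 11, 8]

Apply division with remainder until the remainder is 0:
9845 = 18·542 + 89, so a_0 = 18
542 = 6·89 + 8, so a_1 = 6
89 = 11·8 + 1, so a_2 = 11
8 = 8·1 + 0, so a_3 = 8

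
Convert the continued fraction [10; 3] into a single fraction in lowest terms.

a_0 = 10: 10/1
a_1 = 3: 31/3

31/3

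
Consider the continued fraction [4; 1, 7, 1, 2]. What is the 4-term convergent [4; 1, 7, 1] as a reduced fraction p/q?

a_0 = 4: 4/1
a_1 = 1: 5/1
a_2 = 7: 39/8
a_3 = 1: 44/9

44/9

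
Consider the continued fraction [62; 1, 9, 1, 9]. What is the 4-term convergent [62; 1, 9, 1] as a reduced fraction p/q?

Work from the innermost term outward:
Start with 1.
9 + 1/(1/1) = 9 + 1/1 = 10/1
1 + 1/(10/1) = 1 + 1/10 = 11/10
62 + 1/(11/10) = 62 + 10/11 = 692/11

692/11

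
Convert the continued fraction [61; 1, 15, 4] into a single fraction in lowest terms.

4026/65

a_0 = 61: 61/1
a_1 = 1: 62/1
a_2 = 15: 991/16
a_3 = 4: 4026/65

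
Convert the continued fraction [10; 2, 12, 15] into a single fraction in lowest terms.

Collapse the nested fraction from the inside out:
Start with 15.
12 + 1/(15/1) = 12 + 1/15 = 181/15
2 + 1/(181/15) = 2 + 15/181 = 377/181
10 + 1/(377/181) = 10 + 181/377 = 3951/377

3951/377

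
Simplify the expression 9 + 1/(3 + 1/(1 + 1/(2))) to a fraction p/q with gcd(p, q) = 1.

Use the convergent recurrence hₖ = aₖ·hₖ₋₁ + hₖ₋₂ (and likewise for the denominators kₖ):
a_0 = 9: 9/1
a_1 = 3: 28/3
a_2 = 1: 37/4
a_3 = 2: 102/11

102/11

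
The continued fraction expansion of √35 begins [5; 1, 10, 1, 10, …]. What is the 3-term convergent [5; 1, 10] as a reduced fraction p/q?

65/11

a_0 = 5: 5/1
a_1 = 1: 6/1
a_2 = 10: 65/11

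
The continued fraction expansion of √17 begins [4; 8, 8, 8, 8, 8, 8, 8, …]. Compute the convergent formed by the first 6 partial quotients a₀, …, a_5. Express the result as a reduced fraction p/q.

143649/34840

Compute successive convergents:
a_0 = 4: 4/1
a_1 = 8: 33/8
a_2 = 8: 268/65
a_3 = 8: 2177/528
a_4 = 8: 17684/4289
a_5 = 8: 143649/34840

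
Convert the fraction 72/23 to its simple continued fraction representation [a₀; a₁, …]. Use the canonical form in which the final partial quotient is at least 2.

72 = 3·23 + 3, so a_0 = 3
23 = 7·3 + 2, so a_1 = 7
3 = 1·2 + 1, so a_2 = 1
2 = 2·1 + 0, so a_3 = 2

[3; 7, 1, 2]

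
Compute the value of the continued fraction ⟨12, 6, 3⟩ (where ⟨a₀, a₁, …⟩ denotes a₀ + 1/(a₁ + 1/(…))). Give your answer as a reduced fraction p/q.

231/19

Start with 3.
6 + 1/(3/1) = 6 + 1/3 = 19/3
12 + 1/(19/3) = 12 + 3/19 = 231/19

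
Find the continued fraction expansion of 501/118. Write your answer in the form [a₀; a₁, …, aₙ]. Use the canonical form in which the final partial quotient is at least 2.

Repeatedly divide and take the remainder:
501 ÷ 118 → quotient 4, remainder 29
118 ÷ 29 → quotient 4, remainder 2
29 ÷ 2 → quotient 14, remainder 1
2 ÷ 1 → quotient 2, remainder 0

[4; 4, 14, 2]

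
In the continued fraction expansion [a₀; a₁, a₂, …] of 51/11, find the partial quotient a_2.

1

51 = 4·11 + 7, so a_0 = 4
11 = 1·7 + 4, so a_1 = 1
7 = 1·4 + 3, so a_2 = 1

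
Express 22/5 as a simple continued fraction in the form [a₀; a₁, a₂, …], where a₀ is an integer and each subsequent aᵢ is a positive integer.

[4; 2, 2]

Run the Euclidean algorithm, recording each quotient:
⌊22/5⌋ = 4, remainder 2
⌊5/2⌋ = 2, remainder 1
⌊2/1⌋ = 2, remainder 0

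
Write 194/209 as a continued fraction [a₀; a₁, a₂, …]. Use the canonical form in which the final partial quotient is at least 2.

[0; 1, 12, 1, 14]

Run the Euclidean algorithm, recording each quotient:
⌊194/209⌋ = 0, remainder 194
⌊209/194⌋ = 1, remainder 15
⌊194/15⌋ = 12, remainder 14
⌊15/14⌋ = 1, remainder 1
⌊14/1⌋ = 14, remainder 0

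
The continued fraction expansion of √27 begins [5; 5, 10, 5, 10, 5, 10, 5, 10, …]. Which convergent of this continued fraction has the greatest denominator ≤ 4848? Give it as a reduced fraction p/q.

List convergents until the denominator exceeds the bound:
a_0 = 5: 5/1  (≤ bound)
a_1 = 5: 26/5  (≤ bound)
a_2 = 10: 265/51  (≤ bound)
a_3 = 5: 1351/260  (≤ bound)
a_4 = 10: 13775/2651  (≤ bound)
a_5 = 5: 70226/13515  (> 4848, stop)

13775/2651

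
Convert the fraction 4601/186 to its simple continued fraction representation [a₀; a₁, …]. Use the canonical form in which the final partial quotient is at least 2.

[24; 1, 2, 1, 3, 1, 9]

4601 ÷ 186 → quotient 24, remainder 137
186 ÷ 137 → quotient 1, remainder 49
137 ÷ 49 → quotient 2, remainder 39
49 ÷ 39 → quotient 1, remainder 10
39 ÷ 10 → quotient 3, remainder 9
10 ÷ 9 → quotient 1, remainder 1
9 ÷ 1 → quotient 9, remainder 0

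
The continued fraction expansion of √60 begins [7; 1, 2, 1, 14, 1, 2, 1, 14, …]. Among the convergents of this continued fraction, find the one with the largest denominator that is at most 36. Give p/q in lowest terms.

a_0 = 7: 7/1  (≤ bound)
a_1 = 1: 8/1  (≤ bound)
a_2 = 2: 23/3  (≤ bound)
a_3 = 1: 31/4  (≤ bound)
a_4 = 14: 457/59  (> 36, stop)

31/4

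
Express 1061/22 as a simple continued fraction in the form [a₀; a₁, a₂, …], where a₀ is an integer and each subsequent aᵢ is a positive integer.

[48; 4, 2, 2]

1061 = 48·22 + 5, so a_0 = 48
22 = 4·5 + 2, so a_1 = 4
5 = 2·2 + 1, so a_2 = 2
2 = 2·1 + 0, so a_3 = 2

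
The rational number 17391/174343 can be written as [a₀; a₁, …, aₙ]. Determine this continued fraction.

Apply division with remainder until the remainder is 0:
17391 ÷ 174343 → quotient 0, remainder 17391
174343 ÷ 17391 → quotient 10, remainder 433
17391 ÷ 433 → quotient 40, remainder 71
433 ÷ 71 → quotient 6, remainder 7
71 ÷ 7 → quotient 10, remainder 1
7 ÷ 1 → quotient 7, remainder 0

[0; 10, 40, 6, 10, 7]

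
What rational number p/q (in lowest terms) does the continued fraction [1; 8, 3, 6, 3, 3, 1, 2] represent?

Build up convergents one term at a time:
a_0 = 1: 1/1
a_1 = 8: 9/8
a_2 = 3: 28/25
a_3 = 6: 177/158
a_4 = 3: 559/499
a_5 = 3: 1854/1655
a_6 = 1: 2413/2154
a_7 = 2: 6680/5963

6680/5963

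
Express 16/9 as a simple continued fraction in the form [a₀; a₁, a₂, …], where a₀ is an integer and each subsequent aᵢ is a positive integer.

Apply division with remainder until the remainder is 0:
16 = 1·9 + 7, so a_0 = 1
9 = 1·7 + 2, so a_1 = 1
7 = 3·2 + 1, so a_2 = 3
2 = 2·1 + 0, so a_3 = 2

[1; 1, 3, 2]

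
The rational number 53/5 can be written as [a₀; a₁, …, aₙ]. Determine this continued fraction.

[10; 1, 1, 2]

53 = 10·5 + 3, so a_0 = 10
5 = 1·3 + 2, so a_1 = 1
3 = 1·2 + 1, so a_2 = 1
2 = 2·1 + 0, so a_3 = 2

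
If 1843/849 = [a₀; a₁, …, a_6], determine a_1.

5

Repeatedly divide and take the remainder:
⌊1843/849⌋ = 2, remainder 145
⌊849/145⌋ = 5, remainder 124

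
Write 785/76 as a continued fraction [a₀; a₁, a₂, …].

[10; 3, 25]

Run the Euclidean algorithm, recording each quotient:
785 ÷ 76 → quotient 10, remainder 25
76 ÷ 25 → quotient 3, remainder 1
25 ÷ 1 → quotient 25, remainder 0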